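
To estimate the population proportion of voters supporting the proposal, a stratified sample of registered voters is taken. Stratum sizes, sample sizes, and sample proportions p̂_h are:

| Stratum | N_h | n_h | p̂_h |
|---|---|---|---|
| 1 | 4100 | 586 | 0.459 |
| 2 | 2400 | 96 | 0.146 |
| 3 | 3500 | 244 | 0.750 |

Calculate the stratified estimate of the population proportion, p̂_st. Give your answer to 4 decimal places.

N = 10000; stratum weights W_h = N_h/N.
p̂_st = Σ W_h p̂_h = (4100·0.459 + 2400·0.146 + 3500·0.750)/10000 = 0.48573

p̂_st ≈ 0.4857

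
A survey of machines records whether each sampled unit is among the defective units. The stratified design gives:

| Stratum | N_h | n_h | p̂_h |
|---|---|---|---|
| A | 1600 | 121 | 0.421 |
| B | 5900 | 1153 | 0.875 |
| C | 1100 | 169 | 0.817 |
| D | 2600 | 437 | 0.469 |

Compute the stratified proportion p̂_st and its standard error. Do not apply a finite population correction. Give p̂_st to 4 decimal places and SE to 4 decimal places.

p̂_st ≈ 0.7102, SE ≈ 0.0104

N = 11200; stratum weights W_h = N_h/N.
p̂_st = Σ W_h p̂_h = (1600·0.421 + 5900·0.875 + 1100·0.817 + 2600·0.469)/11200 = 0.71020
V̂(p̂_st) = Σ W_h² p̂_h(1−p̂_h)/(n_h−1):
  stratum A: (1600/11200)²·0.421·0.579/120 = 4.14556e-05
  stratum B: (5900/11200)²·0.875·0.125/1152 = 2.63471e-05
  stratum C: (1100/11200)²·0.817·0.183/168 = 8.58446e-06
  stratum D: (2600/11200)²·0.469·0.531/436 = 3.07816e-05
V̂(p̂_st) = 0.000107169; SE = √V̂ = 0.0103522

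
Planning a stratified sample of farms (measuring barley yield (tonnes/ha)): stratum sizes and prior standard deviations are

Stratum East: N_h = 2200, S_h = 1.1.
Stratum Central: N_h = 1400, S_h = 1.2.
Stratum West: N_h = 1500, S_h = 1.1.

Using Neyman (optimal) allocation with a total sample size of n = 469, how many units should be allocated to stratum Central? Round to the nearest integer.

137

Neyman allocation: n_h = n · N_h S_h / Σ N_i S_i, with n = 469.
  stratum East: N_h·S_h = 2200·1.1 = 2420.00
  stratum Central: N_h·S_h = 1400·1.2 = 1680.00
  stratum West: N_h·S_h = 1500·1.1 = 1650.00
Σ N_h S_h = 5750.00
n for stratum Central = 469·1680.00/5750.00 = 137.030 → 137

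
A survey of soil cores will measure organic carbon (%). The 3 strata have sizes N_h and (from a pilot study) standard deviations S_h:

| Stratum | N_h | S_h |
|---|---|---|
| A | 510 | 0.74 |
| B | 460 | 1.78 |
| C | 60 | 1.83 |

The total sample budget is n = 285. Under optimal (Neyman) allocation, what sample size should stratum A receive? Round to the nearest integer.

82

Neyman allocation: n_h = n · N_h S_h / Σ N_i S_i, with n = 285.
  stratum A: N_h·S_h = 510·0.74 = 377.40
  stratum B: N_h·S_h = 460·1.78 = 818.80
  stratum C: N_h·S_h = 60·1.83 = 109.80
Σ N_h S_h = 1306.00
n for stratum A = 285·377.40/1306.00 = 82.358 → 82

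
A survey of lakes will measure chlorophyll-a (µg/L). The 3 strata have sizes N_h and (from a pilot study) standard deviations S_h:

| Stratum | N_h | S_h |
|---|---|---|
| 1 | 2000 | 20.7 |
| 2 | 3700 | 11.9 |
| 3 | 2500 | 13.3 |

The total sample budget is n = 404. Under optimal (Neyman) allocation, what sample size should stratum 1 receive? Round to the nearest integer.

Neyman allocation: n_h = n · N_h S_h / Σ N_i S_i, with n = 404.
  stratum 1: N_h·S_h = 2000·20.7 = 41400.00
  stratum 2: N_h·S_h = 3700·11.9 = 44030.00
  stratum 3: N_h·S_h = 2500·13.3 = 33250.00
Σ N_h S_h = 118680.00
n for stratum 1 = 404·41400.00/118680.00 = 140.930 → 141

141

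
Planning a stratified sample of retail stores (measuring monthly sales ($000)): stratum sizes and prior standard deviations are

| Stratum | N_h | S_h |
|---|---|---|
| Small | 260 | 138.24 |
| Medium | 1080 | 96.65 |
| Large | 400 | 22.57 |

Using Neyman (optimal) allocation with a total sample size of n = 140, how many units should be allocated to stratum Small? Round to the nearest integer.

Neyman allocation: n_h = n · N_h S_h / Σ N_i S_i, with n = 140.
  stratum Small: N_h·S_h = 260·138.24 = 35942.40
  stratum Medium: N_h·S_h = 1080·96.65 = 104382.00
  stratum Large: N_h·S_h = 400·22.57 = 9028.00
Σ N_h S_h = 149352.40
n for stratum Small = 140·35942.40/149352.40 = 33.692 → 34

34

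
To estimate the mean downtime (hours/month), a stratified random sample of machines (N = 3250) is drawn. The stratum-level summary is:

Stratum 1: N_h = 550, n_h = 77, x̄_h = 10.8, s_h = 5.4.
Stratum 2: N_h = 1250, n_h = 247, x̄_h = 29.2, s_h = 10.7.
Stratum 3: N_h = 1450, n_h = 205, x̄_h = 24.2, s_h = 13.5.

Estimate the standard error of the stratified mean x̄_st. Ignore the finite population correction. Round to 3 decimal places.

V̂(x̄_st) = Σ W_h² s_h²/n_h, with W_h = N_h/N and N = 3250:
  stratum 1: (550/3250)²·5.4²/77 = 0.0108456
  stratum 2: (1250/3250)²·10.7²/247 = 0.0685684
  stratum 3: (1450/3250)²·13.5²/205 = 0.176963
V̂(x̄_st) = 0.256377
SE(x̄_st) = √0.256377 = 0.506337

SE(x̄_st) ≈ 0.506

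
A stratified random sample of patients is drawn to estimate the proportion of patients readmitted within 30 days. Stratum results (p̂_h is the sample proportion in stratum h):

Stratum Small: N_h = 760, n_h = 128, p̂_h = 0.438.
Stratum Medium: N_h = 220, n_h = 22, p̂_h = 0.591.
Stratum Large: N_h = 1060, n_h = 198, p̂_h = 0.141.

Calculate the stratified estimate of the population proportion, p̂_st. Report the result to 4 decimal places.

p̂_st ≈ 0.3002

N = 2040; stratum weights W_h = N_h/N.
p̂_st = Σ W_h p̂_h = (760·0.438 + 220·0.591 + 1060·0.141)/2040 = 0.30018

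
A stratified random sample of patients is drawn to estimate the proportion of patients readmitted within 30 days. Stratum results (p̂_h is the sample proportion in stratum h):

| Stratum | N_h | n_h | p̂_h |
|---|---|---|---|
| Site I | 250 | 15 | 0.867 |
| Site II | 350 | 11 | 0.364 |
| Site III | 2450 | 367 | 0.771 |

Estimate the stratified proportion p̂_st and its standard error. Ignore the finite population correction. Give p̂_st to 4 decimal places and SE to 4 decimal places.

N = 3050; stratum weights W_h = N_h/N.
p̂_st = Σ W_h p̂_h = (250·0.867 + 350·0.364 + 2450·0.771)/3050 = 0.73216
V̂(p̂_st) = Σ W_h² p̂_h(1−p̂_h)/(n_h−1):
  stratum Site I: (250/3050)²·0.867·0.133/14 = 5.53379e-05
  stratum Site II: (350/3050)²·0.364·0.636/10 = 0.000304856
  stratum Site III: (2450/3050)²·0.771·0.229/366 = 0.000311273
V̂(p̂_st) = 0.000671467; SE = √V̂ = 0.0259127

p̂_st ≈ 0.7322, SE ≈ 0.0259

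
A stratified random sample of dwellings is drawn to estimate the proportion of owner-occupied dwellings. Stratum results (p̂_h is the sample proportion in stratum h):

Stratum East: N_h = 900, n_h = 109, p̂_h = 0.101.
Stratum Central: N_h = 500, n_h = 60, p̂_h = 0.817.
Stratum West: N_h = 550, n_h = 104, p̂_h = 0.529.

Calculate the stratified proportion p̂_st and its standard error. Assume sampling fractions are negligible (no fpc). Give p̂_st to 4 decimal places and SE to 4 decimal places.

p̂_st ≈ 0.4053, SE ≈ 0.0232

N = 1950; stratum weights W_h = N_h/N.
p̂_st = Σ W_h p̂_h = (900·0.101 + 500·0.817 + 550·0.529)/1950 = 0.40531
V̂(p̂_st) = Σ W_h² p̂_h(1−p̂_h)/(n_h−1):
  stratum East: (900/1950)²·0.101·0.899/108 = 0.000179091
  stratum Central: (500/1950)²·0.817·0.183/59 = 0.000166606
  stratum West: (550/1950)²·0.529·0.471/103 = 0.00019244
V̂(p̂_st) = 0.000538137; SE = √V̂ = 0.0231978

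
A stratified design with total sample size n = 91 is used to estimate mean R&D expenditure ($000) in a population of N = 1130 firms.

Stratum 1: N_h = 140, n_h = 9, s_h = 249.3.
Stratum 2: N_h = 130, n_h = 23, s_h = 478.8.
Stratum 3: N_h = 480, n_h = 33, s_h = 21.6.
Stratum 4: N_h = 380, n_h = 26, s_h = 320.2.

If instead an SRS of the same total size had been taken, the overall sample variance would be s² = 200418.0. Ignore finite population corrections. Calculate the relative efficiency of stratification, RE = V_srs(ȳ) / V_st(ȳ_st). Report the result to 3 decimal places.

RE ≈ 3.209

V̂(ȳ_st) = Σ W_h² s_h²/n_h, with W_h = N_h/N and N = 1130:
  stratum 1: (140/1130)²·249.3²/9 = 105.999
  stratum 2: (130/1130)²·478.8²/23 = 131.92
  stratum 3: (480/1130)²·21.6²/33 = 2.55105
  stratum 4: (380/1130)²·320.2²/26 = 445.943
V_st = 686.413
V_srs = s²/n = 200418.0/91 = 2202.4
Relative efficiency = V_srs / V_st = 2202.4/686.413 = 3.2086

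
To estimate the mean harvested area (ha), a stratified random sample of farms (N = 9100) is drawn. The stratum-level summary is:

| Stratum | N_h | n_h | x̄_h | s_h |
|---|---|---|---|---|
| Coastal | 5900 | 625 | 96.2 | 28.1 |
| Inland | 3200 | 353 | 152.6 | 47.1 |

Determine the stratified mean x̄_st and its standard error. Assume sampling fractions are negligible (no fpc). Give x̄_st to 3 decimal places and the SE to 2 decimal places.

x̄_st ≈ 116.033, SE ≈ 1.14

x̄_st = Σ W_h x̄_h = (5900·96.2 + 3200·152.6)/9100 = 116.03297
V̂(x̄_st) = Σ W_h² s_h²/n_h, with W_h = N_h/N and N = 9100:
  stratum Coastal: (5900/9100)²·28.1²/625 = 0.531073
  stratum Inland: (3200/9100)²·47.1²/353 = 0.777113
V̂(x̄_st) = 1.30819
SE(x̄_st) = √1.30819 = 1.14376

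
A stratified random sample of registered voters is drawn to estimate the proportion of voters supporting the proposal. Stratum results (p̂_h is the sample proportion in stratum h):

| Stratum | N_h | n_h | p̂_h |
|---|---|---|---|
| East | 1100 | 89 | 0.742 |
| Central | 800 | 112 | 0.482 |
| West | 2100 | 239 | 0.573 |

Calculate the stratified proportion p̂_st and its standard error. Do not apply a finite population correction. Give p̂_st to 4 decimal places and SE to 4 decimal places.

N = 4000; stratum weights W_h = N_h/N.
p̂_st = Σ W_h p̂_h = (1100·0.742 + 800·0.482 + 2100·0.573)/4000 = 0.60128
V̂(p̂_st) = Σ W_h² p̂_h(1−p̂_h)/(n_h−1):
  stratum East: (1100/4000)²·0.742·0.258/88 = 0.000164515
  stratum Central: (800/4000)²·0.482·0.518/111 = 8.99733e-05
  stratum West: (2100/4000)²·0.573·0.427/238 = 0.000283351
V̂(p̂_st) = 0.000537839; SE = √V̂ = 0.0231914

p̂_st ≈ 0.6013, SE ≈ 0.0232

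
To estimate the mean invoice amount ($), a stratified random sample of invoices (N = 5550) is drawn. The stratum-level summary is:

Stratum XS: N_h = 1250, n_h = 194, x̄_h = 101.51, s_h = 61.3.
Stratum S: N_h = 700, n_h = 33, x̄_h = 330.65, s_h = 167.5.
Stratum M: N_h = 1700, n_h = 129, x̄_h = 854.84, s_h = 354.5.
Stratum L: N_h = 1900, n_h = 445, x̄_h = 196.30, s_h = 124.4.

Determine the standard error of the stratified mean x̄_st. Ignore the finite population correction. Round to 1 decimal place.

V̂(x̄_st) = Σ W_h² s_h²/n_h, with W_h = N_h/N and N = 5550:
  stratum XS: (1250/5550)²·61.3²/194 = 0.982547
  stratum S: (700/5550)²·167.5²/33 = 13.5246
  stratum M: (1700/5550)²·354.5²/129 = 91.4018
  stratum L: (1900/5550)²·124.4²/445 = 4.0757
V̂(x̄_st) = 109.985
SE(x̄_st) = √109.985 = 10.4874

SE(x̄_st) ≈ 10.5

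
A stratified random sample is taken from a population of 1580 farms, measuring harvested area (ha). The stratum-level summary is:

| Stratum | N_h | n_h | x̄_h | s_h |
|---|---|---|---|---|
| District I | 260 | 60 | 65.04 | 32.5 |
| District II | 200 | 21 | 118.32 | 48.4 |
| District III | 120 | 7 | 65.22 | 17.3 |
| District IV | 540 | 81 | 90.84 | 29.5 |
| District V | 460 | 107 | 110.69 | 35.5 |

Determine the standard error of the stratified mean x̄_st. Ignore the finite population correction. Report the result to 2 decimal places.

V̂(x̄_st) = Σ W_h² s_h²/n_h, with W_h = N_h/N and N = 1580:
  stratum District I: (260/1580)²·32.5²/60 = 0.476703
  stratum District II: (200/1580)²·48.4²/21 = 1.78738
  stratum District III: (120/1580)²·17.3²/7 = 0.246628
  stratum District IV: (540/1580)²·29.5²/81 = 1.25497
  stratum District V: (460/1580)²·35.5²/107 = 0.998331
V̂(x̄_st) = 4.76401
SE(x̄_st) = √4.76401 = 2.18266

SE(x̄_st) ≈ 2.18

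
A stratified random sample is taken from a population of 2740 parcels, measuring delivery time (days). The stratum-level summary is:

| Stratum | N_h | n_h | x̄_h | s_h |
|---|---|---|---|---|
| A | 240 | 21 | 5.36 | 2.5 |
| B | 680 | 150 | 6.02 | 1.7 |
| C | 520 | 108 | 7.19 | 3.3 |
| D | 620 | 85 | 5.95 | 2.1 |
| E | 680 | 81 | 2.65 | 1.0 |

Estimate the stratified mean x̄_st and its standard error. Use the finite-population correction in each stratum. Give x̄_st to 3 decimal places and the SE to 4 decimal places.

x̄_st = Σ W_h x̄_h = (240·5.36 + 680·6.02 + 520·7.19 + 620·5.95 + 680·2.65)/2740 = 5.33204
V̂(x̄_st) = Σ W_h² (1 − n_h/N_h) s_h²/n_h, with W_h = N_h/N and N = 2740:
  stratum A: (240/2740)²·(1 − 21/240)·2.5²/21 = 0.0020836
  stratum B: (680/2740)²·(1 − 150/680)·1.7²/150 = 0.00092489
  stratum C: (520/2740)²·(1 − 108/520)·3.3²/108 = 0.00287742
  stratum D: (620/2740)²·(1 − 85/620)·2.1²/85 = 0.00229226
  stratum E: (680/2740)²·(1 − 81/680)·1.0²/81 = 0.000669807
V̂(x̄_st) = 0.00884798
SE(x̄_st) = √0.00884798 = 0.0940637

x̄_st ≈ 5.332, SE ≈ 0.0941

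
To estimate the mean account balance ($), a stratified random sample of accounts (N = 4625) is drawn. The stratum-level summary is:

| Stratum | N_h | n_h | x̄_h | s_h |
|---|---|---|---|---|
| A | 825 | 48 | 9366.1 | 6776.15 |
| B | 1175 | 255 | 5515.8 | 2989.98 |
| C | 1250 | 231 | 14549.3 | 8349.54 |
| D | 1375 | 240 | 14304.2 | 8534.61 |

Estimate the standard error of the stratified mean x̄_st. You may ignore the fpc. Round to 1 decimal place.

V̂(x̄_st) = Σ W_h² s_h²/n_h, with W_h = N_h/N and N = 4625:
  stratum A: (825/4625)²·6776.15²/48 = 30437.5
  stratum B: (1175/4625)²·2989.98²/255 = 2262.81
  stratum C: (1250/4625)²·8349.54²/231 = 22045
  stratum D: (1375/4625)²·8534.61²/240 = 26824.9
V̂(x̄_st) = 81570.2
SE(x̄_st) = √81570.2 = 285.605

SE(x̄_st) ≈ 285.6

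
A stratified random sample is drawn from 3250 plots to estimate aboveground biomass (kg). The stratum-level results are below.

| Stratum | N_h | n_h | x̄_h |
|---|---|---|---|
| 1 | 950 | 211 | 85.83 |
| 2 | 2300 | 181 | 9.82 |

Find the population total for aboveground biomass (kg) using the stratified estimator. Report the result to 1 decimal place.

τ̂_st ≈ 104124.5

τ̂_st = Σ N_h x̄_h = 950·85.83 + 2300·9.82 = 104124.5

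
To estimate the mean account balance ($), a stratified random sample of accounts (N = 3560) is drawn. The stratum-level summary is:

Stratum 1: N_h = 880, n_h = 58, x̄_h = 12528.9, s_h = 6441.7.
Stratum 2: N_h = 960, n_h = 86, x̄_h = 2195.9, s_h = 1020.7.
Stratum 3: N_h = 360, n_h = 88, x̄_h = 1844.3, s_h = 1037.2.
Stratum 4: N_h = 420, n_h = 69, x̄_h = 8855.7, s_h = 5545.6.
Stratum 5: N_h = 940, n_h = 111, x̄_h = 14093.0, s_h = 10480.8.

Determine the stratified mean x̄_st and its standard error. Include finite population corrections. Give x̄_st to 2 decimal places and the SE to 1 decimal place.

x̄_st ≈ 8641.65, SE ≈ 328.3

x̄_st = Σ W_h x̄_h = (880·12528.9 + 960·2195.9 + 360·1844.3 + 420·8855.7 + 940·14093.0)/3560 = 8641.64551
V̂(x̄_st) = Σ W_h² (1 − n_h/N_h) s_h²/n_h, with W_h = N_h/N and N = 3560:
  stratum 1: (880/3560)²·(1 − 58/880)·6441.7²/58 = 40834.5
  stratum 2: (960/3560)²·(1 − 86/960)·1020.7²/86 = 802.011
  stratum 3: (360/3560)²·(1 − 88/360)·1037.2²/88 = 94.4526
  stratum 4: (420/3560)²·(1 − 69/420)·5545.6²/69 = 5184.47
  stratum 5: (940/3560)²·(1 − 111/940)·10480.8²/111 = 60848.3
V̂(x̄_st) = 107764
SE(x̄_st) = √107764 = 328.274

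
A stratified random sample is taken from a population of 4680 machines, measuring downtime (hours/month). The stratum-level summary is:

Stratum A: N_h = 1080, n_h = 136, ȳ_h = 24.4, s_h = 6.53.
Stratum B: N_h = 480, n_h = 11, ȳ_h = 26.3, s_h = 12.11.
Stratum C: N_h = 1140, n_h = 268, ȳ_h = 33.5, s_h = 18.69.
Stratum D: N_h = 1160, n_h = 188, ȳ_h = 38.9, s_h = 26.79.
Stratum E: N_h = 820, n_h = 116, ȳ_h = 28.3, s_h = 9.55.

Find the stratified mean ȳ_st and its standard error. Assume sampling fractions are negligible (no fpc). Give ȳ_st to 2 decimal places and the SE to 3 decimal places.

ȳ_st ≈ 31.09, SE ≈ 0.702

ȳ_st = Σ W_h ȳ_h = (1080·24.4 + 480·26.3 + 1140·33.5 + 1160·38.9 + 820·28.3)/4680 = 31.08889
V̂(ȳ_st) = Σ W_h² s_h²/n_h, with W_h = N_h/N and N = 4680:
  stratum A: (1080/4680)²·6.53²/136 = 0.0166972
  stratum B: (480/4680)²·12.11²/11 = 0.140245
  stratum C: (1140/4680)²·18.69²/268 = 0.0773396
  stratum D: (1160/4680)²·26.79²/188 = 0.234537
  stratum E: (820/4680)²·9.55²/116 = 0.0241371
V̂(ȳ_st) = 0.492956
SE(ȳ_st) = √0.492956 = 0.702108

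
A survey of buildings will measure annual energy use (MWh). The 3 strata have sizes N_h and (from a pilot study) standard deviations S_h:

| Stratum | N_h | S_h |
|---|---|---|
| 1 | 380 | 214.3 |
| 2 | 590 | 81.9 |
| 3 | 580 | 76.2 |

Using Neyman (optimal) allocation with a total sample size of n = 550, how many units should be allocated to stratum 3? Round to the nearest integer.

Neyman allocation: n_h = n · N_h S_h / Σ N_i S_i, with n = 550.
  stratum 1: N_h·S_h = 380·214.3 = 81434.00
  stratum 2: N_h·S_h = 590·81.9 = 48321.00
  stratum 3: N_h·S_h = 580·76.2 = 44196.00
Σ N_h S_h = 173951.00
n for stratum 3 = 550·44196.00/173951.00 = 139.739 → 140

140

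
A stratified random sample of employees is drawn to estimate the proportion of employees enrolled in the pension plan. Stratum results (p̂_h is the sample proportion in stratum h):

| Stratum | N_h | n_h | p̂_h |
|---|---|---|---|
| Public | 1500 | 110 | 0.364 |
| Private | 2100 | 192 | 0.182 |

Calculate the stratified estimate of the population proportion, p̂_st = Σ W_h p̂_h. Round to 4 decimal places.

p̂_st ≈ 0.2578

N = 3600; stratum weights W_h = N_h/N.
p̂_st = Σ W_h p̂_h = (1500·0.364 + 2100·0.182)/3600 = 0.25783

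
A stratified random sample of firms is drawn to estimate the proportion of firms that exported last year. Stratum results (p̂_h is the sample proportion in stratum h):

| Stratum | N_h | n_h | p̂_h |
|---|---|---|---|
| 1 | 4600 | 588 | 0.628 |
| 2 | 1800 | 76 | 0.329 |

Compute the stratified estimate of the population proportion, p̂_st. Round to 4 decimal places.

N = 6400; stratum weights W_h = N_h/N.
p̂_st = Σ W_h p̂_h = (4600·0.628 + 1800·0.329)/6400 = 0.54391

p̂_st ≈ 0.5439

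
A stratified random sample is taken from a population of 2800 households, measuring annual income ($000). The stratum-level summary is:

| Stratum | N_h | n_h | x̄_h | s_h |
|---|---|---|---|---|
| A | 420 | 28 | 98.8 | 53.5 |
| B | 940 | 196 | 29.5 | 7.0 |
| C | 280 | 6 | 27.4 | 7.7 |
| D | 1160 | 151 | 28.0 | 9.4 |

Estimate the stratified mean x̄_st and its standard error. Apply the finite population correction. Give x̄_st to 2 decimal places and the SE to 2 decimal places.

x̄_st ≈ 39.06, SE ≈ 1.53

x̄_st = Σ W_h x̄_h = (420·98.8 + 940·29.5 + 280·27.4 + 1160·28.0)/2800 = 39.06357
V̂(x̄_st) = Σ W_h² (1 − n_h/N_h) s_h²/n_h, with W_h = N_h/N and N = 2800:
  stratum A: (420/2800)²·(1 − 28/420)·53.5²/28 = 2.14669
  stratum B: (940/2800)²·(1 − 196/940)·7.0²/196 = 0.022301
  stratum C: (280/2800)²·(1 − 6/280)·7.7²/6 = 0.0966992
  stratum D: (1160/2800)²·(1 − 151/1160)·9.4²/151 = 0.0873598
V̂(x̄_st) = 2.35305
SE(x̄_st) = √2.35305 = 1.53396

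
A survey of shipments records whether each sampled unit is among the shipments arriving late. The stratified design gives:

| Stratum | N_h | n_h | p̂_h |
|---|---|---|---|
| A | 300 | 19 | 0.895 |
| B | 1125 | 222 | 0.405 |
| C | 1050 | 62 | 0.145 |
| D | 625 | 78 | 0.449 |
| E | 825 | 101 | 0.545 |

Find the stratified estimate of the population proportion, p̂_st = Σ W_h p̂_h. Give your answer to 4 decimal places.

p̂_st ≈ 0.4093

N = 3925; stratum weights W_h = N_h/N.
p̂_st = Σ W_h p̂_h = (300·0.895 + 1125·0.405 + 1050·0.145 + 625·0.449 + 825·0.545)/3925 = 0.40933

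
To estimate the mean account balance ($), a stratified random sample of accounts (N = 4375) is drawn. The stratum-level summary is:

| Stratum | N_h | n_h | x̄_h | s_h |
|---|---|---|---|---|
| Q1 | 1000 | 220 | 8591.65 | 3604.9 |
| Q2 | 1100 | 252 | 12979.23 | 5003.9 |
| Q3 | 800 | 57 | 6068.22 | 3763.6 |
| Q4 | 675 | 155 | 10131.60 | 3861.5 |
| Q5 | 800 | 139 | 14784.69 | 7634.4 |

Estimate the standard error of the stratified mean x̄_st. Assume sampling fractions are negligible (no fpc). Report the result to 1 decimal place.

V̂(x̄_st) = Σ W_h² s_h²/n_h, with W_h = N_h/N and N = 4375:
  stratum Q1: (1000/4375)²·3604.9²/220 = 3086.08
  stratum Q2: (1100/4375)²·5003.9²/252 = 6281.25
  stratum Q3: (800/4375)²·3763.6²/57 = 8309.14
  stratum Q4: (675/4375)²·3861.5²/155 = 2289.98
  stratum Q5: (800/4375)²·7634.4²/139 = 14020.4
V̂(x̄_st) = 33986.8
SE(x̄_st) = √33986.8 = 184.355

SE(x̄_st) ≈ 184.4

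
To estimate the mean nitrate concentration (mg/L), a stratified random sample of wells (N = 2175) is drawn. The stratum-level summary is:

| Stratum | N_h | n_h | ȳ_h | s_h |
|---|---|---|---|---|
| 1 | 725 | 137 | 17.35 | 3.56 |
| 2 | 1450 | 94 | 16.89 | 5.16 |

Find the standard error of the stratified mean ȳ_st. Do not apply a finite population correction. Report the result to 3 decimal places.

SE(ȳ_st) ≈ 0.369

V̂(ȳ_st) = Σ W_h² s_h²/n_h, with W_h = N_h/N and N = 2175:
  stratum 1: (725/2175)²·3.56²/137 = 0.0102787
  stratum 2: (1450/2175)²·5.16²/94 = 0.125889
V̂(ȳ_st) = 0.136168
SE(ȳ_st) = √0.136168 = 0.36901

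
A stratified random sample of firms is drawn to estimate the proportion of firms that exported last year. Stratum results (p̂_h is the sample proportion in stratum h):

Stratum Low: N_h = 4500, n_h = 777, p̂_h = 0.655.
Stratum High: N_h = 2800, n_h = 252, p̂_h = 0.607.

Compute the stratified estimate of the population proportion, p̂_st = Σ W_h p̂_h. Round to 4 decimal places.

N = 7300; stratum weights W_h = N_h/N.
p̂_st = Σ W_h p̂_h = (4500·0.655 + 2800·0.607)/7300 = 0.63659

p̂_st ≈ 0.6366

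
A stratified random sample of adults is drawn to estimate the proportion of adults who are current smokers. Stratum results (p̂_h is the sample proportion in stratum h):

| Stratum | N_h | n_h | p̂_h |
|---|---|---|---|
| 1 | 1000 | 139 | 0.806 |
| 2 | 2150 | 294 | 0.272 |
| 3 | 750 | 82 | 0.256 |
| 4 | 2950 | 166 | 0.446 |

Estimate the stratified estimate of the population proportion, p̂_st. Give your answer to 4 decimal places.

p̂_st ≈ 0.4231

N = 6850; stratum weights W_h = N_h/N.
p̂_st = Σ W_h p̂_h = (1000·0.806 + 2150·0.272 + 750·0.256 + 2950·0.446)/6850 = 0.42314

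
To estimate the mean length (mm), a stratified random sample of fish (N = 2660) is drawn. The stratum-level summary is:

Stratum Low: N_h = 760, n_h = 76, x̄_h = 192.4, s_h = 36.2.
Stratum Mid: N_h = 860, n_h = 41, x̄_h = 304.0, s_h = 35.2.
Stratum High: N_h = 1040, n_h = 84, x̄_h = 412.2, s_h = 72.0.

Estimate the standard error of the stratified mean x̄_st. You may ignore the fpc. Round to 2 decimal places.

V̂(x̄_st) = Σ W_h² s_h²/n_h, with W_h = N_h/N and N = 2660:
  stratum Low: (760/2660)²·36.2²/76 = 1.40756
  stratum Mid: (860/2660)²·35.2²/41 = 3.15889
  stratum High: (1040/2660)²·72.0²/84 = 9.43385
V̂(x̄_st) = 14.0003
SE(x̄_st) = √14.0003 = 3.7417

SE(x̄_st) ≈ 3.74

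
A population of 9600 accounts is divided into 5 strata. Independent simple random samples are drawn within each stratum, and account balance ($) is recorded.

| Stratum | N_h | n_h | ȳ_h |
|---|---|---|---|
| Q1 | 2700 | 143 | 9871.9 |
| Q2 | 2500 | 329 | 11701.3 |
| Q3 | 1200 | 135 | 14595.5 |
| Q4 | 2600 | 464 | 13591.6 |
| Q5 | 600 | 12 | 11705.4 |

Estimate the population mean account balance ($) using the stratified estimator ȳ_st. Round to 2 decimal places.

ȳ_st ≈ 12060.77

N = Σ N_h = 9600. Stratum weights W_h = N_h/N.
ȳ_st = (2700·9871.9 + 2500·11701.3 + 1200·14595.5 + 2600·13591.6 + 600·11705.4) / 9600 = 12060.7687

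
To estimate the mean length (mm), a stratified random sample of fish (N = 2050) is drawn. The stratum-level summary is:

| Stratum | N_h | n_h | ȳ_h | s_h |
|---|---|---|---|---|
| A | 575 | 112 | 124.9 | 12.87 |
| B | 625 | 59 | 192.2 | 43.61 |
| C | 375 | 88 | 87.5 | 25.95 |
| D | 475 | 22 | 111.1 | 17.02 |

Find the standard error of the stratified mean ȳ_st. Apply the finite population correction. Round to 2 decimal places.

SE(ȳ_st) ≈ 1.92

V̂(ȳ_st) = Σ W_h² (1 − n_h/N_h) s_h²/n_h, with W_h = N_h/N and N = 2050:
  stratum A: (575/2050)²·(1 − 112/575)·12.87²/112 = 0.0936872
  stratum B: (625/2050)²·(1 − 59/625)·43.61²/59 = 2.71337
  stratum C: (375/2050)²·(1 − 88/375)·25.95²/88 = 0.195974
  stratum D: (475/2050)²·(1 − 22/475)·17.02²/22 = 0.674187
V̂(ȳ_st) = 3.67722
SE(ȳ_st) = √3.67722 = 1.91761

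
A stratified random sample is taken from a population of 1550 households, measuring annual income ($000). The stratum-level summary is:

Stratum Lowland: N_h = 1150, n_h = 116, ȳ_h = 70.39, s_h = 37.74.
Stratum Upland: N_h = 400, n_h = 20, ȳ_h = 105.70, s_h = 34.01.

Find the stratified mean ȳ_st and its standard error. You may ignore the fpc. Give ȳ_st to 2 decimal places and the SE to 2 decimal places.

ȳ_st = Σ W_h ȳ_h = (1150·70.39 + 400·105.70)/1550 = 79.50226
V̂(ȳ_st) = Σ W_h² s_h²/n_h, with W_h = N_h/N and N = 1550:
  stratum Lowland: (1150/1550)²·37.74²/116 = 6.75893
  stratum Upland: (400/1550)²·34.01²/20 = 3.85159
V̂(ȳ_st) = 10.6105
SE(ȳ_st) = √10.6105 = 3.25738

ȳ_st ≈ 79.50, SE ≈ 3.26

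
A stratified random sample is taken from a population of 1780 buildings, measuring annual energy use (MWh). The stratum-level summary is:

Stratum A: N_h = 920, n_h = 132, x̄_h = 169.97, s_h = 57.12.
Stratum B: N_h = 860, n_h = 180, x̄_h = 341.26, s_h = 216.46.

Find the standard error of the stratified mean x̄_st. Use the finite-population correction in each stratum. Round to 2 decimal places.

SE(x̄_st) ≈ 7.33

V̂(x̄_st) = Σ W_h² (1 − n_h/N_h) s_h²/n_h, with W_h = N_h/N and N = 1780:
  stratum A: (920/1780)²·(1 − 132/920)·57.12²/132 = 5.65557
  stratum B: (860/1780)²·(1 − 180/860)·216.46²/180 = 48.0452
V̂(x̄_st) = 53.7008
SE(x̄_st) = √53.7008 = 7.32808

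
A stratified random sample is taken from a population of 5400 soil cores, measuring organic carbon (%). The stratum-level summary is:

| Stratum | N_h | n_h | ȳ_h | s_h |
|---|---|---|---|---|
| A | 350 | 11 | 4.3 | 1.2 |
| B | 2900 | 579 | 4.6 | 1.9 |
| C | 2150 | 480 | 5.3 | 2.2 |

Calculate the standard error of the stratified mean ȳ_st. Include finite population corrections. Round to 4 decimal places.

SE(ȳ_st) ≈ 0.0567

V̂(ȳ_st) = Σ W_h² (1 − n_h/N_h) s_h²/n_h, with W_h = N_h/N and N = 5400:
  stratum A: (350/5400)²·(1 − 11/350)·1.2²/11 = 0.00053266
  stratum B: (2900/5400)²·(1 − 579/2900)·1.9²/579 = 0.00143918
  stratum C: (2150/5400)²·(1 − 480/2150)·2.2²/480 = 0.00124157
V̂(ȳ_st) = 0.00321341
SE(ȳ_st) = √0.00321341 = 0.0566869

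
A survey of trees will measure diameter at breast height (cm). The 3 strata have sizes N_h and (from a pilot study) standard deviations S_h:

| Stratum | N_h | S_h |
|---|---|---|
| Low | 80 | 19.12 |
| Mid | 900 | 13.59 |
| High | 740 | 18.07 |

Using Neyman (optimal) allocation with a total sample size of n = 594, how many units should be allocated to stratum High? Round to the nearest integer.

293

Neyman allocation: n_h = n · N_h S_h / Σ N_i S_i, with n = 594.
  stratum Low: N_h·S_h = 80·19.12 = 1529.60
  stratum Mid: N_h·S_h = 900·13.59 = 12231.00
  stratum High: N_h·S_h = 740·18.07 = 13371.80
Σ N_h S_h = 27132.40
n for stratum High = 594·13371.80/27132.40 = 292.744 → 293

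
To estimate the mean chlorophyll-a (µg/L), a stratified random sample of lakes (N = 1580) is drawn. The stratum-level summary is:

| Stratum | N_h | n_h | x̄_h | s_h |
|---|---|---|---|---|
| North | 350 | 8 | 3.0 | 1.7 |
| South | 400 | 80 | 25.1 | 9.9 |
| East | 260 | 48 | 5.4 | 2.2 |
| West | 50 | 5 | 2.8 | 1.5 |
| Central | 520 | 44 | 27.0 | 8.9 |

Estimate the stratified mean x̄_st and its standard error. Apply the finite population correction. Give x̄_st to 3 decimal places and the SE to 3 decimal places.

x̄_st = Σ W_h x̄_h = (350·3.0 + 400·25.1 + 260·5.4 + 50·2.8 + 520·27.0)/1580 = 16.88228
V̂(x̄_st) = Σ W_h² (1 − n_h/N_h) s_h²/n_h, with W_h = N_h/N and N = 1580:
  stratum North: (350/1580)²·(1 − 8/350)·1.7²/8 = 0.0173216
  stratum South: (400/1580)²·(1 − 80/400)·9.9²/80 = 0.0628169
  stratum East: (260/1580)²·(1 − 48/260)·2.2²/48 = 0.00222638
  stratum West: (50/1580)²·(1 − 5/50)·1.5²/5 = 0.000405584
  stratum Central: (520/1580)²·(1 − 44/520)·8.9²/44 = 0.178494
V̂(x̄_st) = 0.261264
SE(x̄_st) = √0.261264 = 0.51114

x̄_st ≈ 16.882, SE ≈ 0.511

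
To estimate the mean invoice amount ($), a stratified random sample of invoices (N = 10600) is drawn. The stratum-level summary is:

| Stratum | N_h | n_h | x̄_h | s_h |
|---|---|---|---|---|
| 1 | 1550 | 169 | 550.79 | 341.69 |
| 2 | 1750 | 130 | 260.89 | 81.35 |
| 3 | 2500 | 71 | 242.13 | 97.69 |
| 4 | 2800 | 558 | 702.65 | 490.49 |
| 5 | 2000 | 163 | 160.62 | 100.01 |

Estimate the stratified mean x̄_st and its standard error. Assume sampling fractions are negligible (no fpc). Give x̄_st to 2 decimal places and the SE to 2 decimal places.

x̄_st = Σ W_h x̄_h = (1550·550.79 + 1750·260.89 + 2500·242.13 + 2800·702.65 + 2000·160.62)/10600 = 396.62896
V̂(x̄_st) = Σ W_h² s_h²/n_h, with W_h = N_h/N and N = 10600:
  stratum 1: (1550/10600)²·341.69²/169 = 14.7717
  stratum 2: (1750/10600)²·81.35²/130 = 1.38751
  stratum 3: (2500/10600)²·97.69²/71 = 7.4767
  stratum 4: (2800/10600)²·490.49²/558 = 30.0836
  stratum 5: (2000/10600)²·100.01²/163 = 2.18448
V̂(x̄_st) = 55.904
SE(x̄_st) = √55.904 = 7.4769

x̄_st ≈ 396.63, SE ≈ 7.48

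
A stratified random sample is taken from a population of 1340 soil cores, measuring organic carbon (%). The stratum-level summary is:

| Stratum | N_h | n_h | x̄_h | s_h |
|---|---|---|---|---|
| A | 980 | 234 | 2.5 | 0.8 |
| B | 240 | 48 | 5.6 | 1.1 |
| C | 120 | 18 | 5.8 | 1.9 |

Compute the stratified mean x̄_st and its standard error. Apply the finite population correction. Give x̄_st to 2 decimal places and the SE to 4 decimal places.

x̄_st ≈ 3.35, SE ≈ 0.0559

x̄_st = Σ W_h x̄_h = (980·2.5 + 240·5.6 + 120·5.8)/1340 = 3.35075
V̂(x̄_st) = Σ W_h² (1 − n_h/N_h) s_h²/n_h, with W_h = N_h/N and N = 1340:
  stratum A: (980/1340)²·(1 − 234/980)·0.8²/234 = 0.00111357
  stratum B: (240/1340)²·(1 − 48/240)·1.1²/48 = 0.000646915
  stratum C: (120/1340)²·(1 − 18/120)·1.9²/18 = 0.00136712
V̂(x̄_st) = 0.00312761
SE(x̄_st) = √0.00312761 = 0.055925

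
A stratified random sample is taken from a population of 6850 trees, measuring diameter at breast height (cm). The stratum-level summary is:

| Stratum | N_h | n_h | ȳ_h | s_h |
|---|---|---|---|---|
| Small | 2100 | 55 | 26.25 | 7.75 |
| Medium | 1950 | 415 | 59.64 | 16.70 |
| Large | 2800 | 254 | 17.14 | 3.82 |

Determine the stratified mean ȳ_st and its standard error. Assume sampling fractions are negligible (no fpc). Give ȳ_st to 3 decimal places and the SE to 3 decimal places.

ȳ_st = Σ W_h ȳ_h = (2100·26.25 + 1950·59.64 + 2800·17.14)/6850 = 32.03139
V̂(ȳ_st) = Σ W_h² s_h²/n_h, with W_h = N_h/N and N = 6850:
  stratum Small: (2100/6850)²·7.75²/55 = 0.102636
  stratum Medium: (1950/6850)²·16.70²/415 = 0.0544594
  stratum Large: (2800/6850)²·3.82²/254 = 0.00959904
V̂(ȳ_st) = 0.166694
SE(ȳ_st) = √0.166694 = 0.408282

ȳ_st ≈ 32.031, SE ≈ 0.408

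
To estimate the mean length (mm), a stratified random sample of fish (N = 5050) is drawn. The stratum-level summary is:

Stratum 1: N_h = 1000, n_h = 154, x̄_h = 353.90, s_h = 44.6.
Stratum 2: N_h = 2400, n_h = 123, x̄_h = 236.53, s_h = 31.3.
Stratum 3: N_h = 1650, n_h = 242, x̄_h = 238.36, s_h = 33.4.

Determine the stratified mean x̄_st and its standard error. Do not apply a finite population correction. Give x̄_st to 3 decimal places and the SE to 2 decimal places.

x̄_st ≈ 260.370, SE ≈ 1.67

x̄_st = Σ W_h x̄_h = (1000·353.90 + 2400·236.53 + 1650·238.36)/5050 = 260.36950
V̂(x̄_st) = Σ W_h² s_h²/n_h, with W_h = N_h/N and N = 5050:
  stratum 1: (1000/5050)²·44.6²/154 = 0.506485
  stratum 2: (2400/5050)²·31.3²/123 = 1.79897
  stratum 3: (1650/5050)²·33.4²/242 = 0.492111
V̂(x̄_st) = 2.79756
SE(x̄_st) = √2.79756 = 1.67259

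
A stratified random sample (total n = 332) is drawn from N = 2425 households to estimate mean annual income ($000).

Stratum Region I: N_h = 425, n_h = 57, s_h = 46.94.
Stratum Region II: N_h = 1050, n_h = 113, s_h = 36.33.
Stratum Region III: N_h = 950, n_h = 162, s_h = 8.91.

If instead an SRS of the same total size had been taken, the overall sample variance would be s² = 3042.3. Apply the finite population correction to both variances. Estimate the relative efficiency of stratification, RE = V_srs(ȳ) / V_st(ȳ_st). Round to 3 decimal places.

RE ≈ 2.598

V̂(ȳ_st) = Σ W_h² (1 − n_h/N_h) s_h²/n_h, with W_h = N_h/N and N = 2425:
  stratum Region I: (425/2425)²·(1 − 57/425)·46.94²/57 = 1.02807
  stratum Region II: (1050/2425)²·(1 − 113/1050)·36.33²/113 = 1.95415
  stratum Region III: (950/2425)²·(1 − 162/950)·8.91²/162 = 0.0623831
V_st = 3.04461
V_srs = (1 − 332/2425)·3042.3/332 = 7.909
Relative efficiency = V_srs / V_st = 7.909/3.04461 = 2.5977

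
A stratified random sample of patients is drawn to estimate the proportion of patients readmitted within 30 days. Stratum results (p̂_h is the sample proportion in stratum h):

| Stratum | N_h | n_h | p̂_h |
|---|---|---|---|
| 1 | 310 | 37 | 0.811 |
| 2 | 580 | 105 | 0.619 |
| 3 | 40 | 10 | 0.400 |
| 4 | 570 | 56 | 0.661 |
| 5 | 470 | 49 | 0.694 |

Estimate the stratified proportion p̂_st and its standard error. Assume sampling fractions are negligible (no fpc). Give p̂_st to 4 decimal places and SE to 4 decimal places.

p̂_st ≈ 0.6748, SE ≈ 0.0301

N = 1970; stratum weights W_h = N_h/N.
p̂_st = Σ W_h p̂_h = (310·0.811 + 580·0.619 + 40·0.400 + 570·0.661 + 470·0.694)/1970 = 0.67481
V̂(p̂_st) = Σ W_h² p̂_h(1−p̂_h)/(n_h−1):
  stratum 1: (310/1970)²·0.811·0.189/36 = 0.000105432
  stratum 2: (580/1970)²·0.619·0.381/104 = 0.000196565
  stratum 3: (40/1970)²·0.400·0.600/9 = 1.0994e-05
  stratum 4: (570/1970)²·0.661·0.339/55 = 0.00034108
  stratum 5: (470/1970)²·0.694·0.306/48 = 0.000251827
V̂(p̂_st) = 0.000905897; SE = √V̂ = 0.0300981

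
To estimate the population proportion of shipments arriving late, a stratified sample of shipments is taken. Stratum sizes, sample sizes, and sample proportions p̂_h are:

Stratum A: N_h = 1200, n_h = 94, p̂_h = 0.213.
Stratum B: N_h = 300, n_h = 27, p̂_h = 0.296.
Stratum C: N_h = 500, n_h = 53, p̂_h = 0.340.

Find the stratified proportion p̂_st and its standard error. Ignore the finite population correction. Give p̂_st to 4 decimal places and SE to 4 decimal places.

N = 2000; stratum weights W_h = N_h/N.
p̂_st = Σ W_h p̂_h = (1200·0.213 + 300·0.296 + 500·0.340)/2000 = 0.25720
V̂(p̂_st) = Σ W_h² p̂_h(1−p̂_h)/(n_h−1):
  stratum A: (1200/2000)²·0.213·0.787/93 = 0.000648894
  stratum B: (300/2000)²·0.296·0.704/26 = 0.000180332
  stratum C: (500/2000)²·0.340·0.660/52 = 0.000269712
V̂(p̂_st) = 0.00109894; SE = √V̂ = 0.0331502

p̂_st ≈ 0.2572, SE ≈ 0.0332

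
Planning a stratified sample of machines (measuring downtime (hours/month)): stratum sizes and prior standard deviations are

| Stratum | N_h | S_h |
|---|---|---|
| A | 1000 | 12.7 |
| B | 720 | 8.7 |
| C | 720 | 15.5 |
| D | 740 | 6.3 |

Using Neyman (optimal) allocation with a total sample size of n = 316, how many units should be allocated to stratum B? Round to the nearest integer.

Neyman allocation: n_h = n · N_h S_h / Σ N_i S_i, with n = 316.
  stratum A: N_h·S_h = 1000·12.7 = 12700.00
  stratum B: N_h·S_h = 720·8.7 = 6264.00
  stratum C: N_h·S_h = 720·15.5 = 11160.00
  stratum D: N_h·S_h = 740·6.3 = 4662.00
Σ N_h S_h = 34786.00
n for stratum B = 316·6264.00/34786.00 = 56.903 → 57

57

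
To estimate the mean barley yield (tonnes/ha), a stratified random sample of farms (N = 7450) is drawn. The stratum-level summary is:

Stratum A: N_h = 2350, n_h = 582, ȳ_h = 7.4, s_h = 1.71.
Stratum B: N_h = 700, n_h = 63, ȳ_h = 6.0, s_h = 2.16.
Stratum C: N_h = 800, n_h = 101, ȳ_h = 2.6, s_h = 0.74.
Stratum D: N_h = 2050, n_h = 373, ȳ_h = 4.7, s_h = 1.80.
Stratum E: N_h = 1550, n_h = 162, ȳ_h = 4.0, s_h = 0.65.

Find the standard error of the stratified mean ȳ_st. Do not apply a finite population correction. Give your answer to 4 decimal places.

SE(ȳ_st) ≈ 0.0446

V̂(ȳ_st) = Σ W_h² s_h²/n_h, with W_h = N_h/N and N = 7450:
  stratum A: (2350/7450)²·1.71²/582 = 0.000499911
  stratum B: (700/7450)²·2.16²/63 = 0.000653808
  stratum C: (800/7450)²·0.74²/101 = 6.25186e-05
  stratum D: (2050/7450)²·1.80²/373 = 0.000657705
  stratum E: (1550/7450)²·0.65²/162 = 0.000112892
V̂(ȳ_st) = 0.00198683
SE(ȳ_st) = √0.00198683 = 0.0445739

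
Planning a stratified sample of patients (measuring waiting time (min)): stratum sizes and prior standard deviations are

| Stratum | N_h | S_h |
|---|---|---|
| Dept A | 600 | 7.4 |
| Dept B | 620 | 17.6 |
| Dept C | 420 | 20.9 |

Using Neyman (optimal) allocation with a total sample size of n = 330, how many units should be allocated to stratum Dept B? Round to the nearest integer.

149

Neyman allocation: n_h = n · N_h S_h / Σ N_i S_i, with n = 330.
  stratum Dept A: N_h·S_h = 600·7.4 = 4440.00
  stratum Dept B: N_h·S_h = 620·17.6 = 10912.00
  stratum Dept C: N_h·S_h = 420·20.9 = 8778.00
Σ N_h S_h = 24130.00
n for stratum Dept B = 330·10912.00/24130.00 = 149.232 → 149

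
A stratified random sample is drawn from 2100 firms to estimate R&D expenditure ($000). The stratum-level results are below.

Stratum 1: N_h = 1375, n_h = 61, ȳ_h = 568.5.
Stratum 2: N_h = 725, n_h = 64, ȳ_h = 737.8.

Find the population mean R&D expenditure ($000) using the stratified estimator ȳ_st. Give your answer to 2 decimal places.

ȳ_st ≈ 626.95

N = Σ N_h = 2100. Stratum weights W_h = N_h/N.
ȳ_st = (1375·568.5 + 725·737.8) / 2100 = 626.9488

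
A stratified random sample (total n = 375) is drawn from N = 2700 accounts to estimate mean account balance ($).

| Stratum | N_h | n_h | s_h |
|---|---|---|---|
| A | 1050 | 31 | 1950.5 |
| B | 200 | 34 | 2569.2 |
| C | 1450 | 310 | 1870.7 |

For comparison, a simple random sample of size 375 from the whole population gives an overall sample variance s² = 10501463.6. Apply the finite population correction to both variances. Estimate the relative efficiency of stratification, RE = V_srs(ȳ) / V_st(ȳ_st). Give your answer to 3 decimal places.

RE ≈ 1.124

V̂(ȳ_st) = Σ W_h² (1 − n_h/N_h) s_h²/n_h, with W_h = N_h/N and N = 2700:
  stratum A: (1050/2700)²·(1 − 31/1050)·1950.5²/31 = 18012.2
  stratum B: (200/2700)²·(1 − 34/200)·2569.2²/34 = 884.153
  stratum C: (1450/2700)²·(1 − 310/1450)·1870.7²/310 = 2559.72
V_st = 21456
V_srs = (1 − 375/2700)·10501463.6/375 = 24114.5
Relative efficiency = V_srs / V_st = 24114.5/21456 = 1.1239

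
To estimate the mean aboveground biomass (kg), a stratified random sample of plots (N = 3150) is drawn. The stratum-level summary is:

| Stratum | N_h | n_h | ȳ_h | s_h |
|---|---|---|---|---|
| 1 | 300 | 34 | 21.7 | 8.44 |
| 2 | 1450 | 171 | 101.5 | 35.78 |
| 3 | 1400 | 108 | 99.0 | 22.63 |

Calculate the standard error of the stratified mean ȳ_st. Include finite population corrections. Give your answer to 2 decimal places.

V̂(ȳ_st) = Σ W_h² (1 − n_h/N_h) s_h²/n_h, with W_h = N_h/N and N = 3150:
  stratum 1: (300/3150)²·(1 − 34/300)·8.44²/34 = 0.0168495
  stratum 2: (1450/3150)²·(1 − 171/1450)·35.78²/171 = 1.39927
  stratum 3: (1400/3150)²·(1 − 108/1400)·22.63²/108 = 0.8644
V̂(ȳ_st) = 2.28052
SE(ȳ_st) = √2.28052 = 1.51014

SE(ȳ_st) ≈ 1.51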